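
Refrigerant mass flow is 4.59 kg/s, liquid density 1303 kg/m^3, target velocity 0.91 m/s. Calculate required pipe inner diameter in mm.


A = m_dot / (rho * v) = 4.59 / (1303 * 0.91) = 0.003871033035 m^2
d = sqrt(4*A/pi) * 1000
d = 70.2 mm

70.2


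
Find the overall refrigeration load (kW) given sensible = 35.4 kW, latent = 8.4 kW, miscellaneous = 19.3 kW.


Q_total = Q_s + Q_l + Q_misc
Q_total = 35.4 + 8.4 + 19.3
Q_total = 63.1 kW

63.1


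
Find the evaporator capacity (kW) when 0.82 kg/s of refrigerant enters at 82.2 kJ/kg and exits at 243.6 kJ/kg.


dh = 243.6 - 82.2 = 161.4 kJ/kg
Q_evap = m_dot * dh = 0.82 * 161.4
Q_evap = 132.35 kW

132.35


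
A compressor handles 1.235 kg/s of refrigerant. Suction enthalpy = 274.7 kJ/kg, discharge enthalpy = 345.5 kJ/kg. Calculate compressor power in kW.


dh = 345.5 - 274.7 = 70.8 kJ/kg
W = m_dot * dh = 1.235 * 70.8 = 87.44 kW

87.44


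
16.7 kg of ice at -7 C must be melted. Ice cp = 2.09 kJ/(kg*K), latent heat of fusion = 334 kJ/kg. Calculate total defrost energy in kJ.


Sensible heat = cp * dT = 2.09 * 7 = 14.63 kJ/kg
Total per kg = 14.63 + 334 = 348.63 kJ/kg
Q = m * total = 16.7 * 348.63
Q = 5822.1 kJ

5822.1


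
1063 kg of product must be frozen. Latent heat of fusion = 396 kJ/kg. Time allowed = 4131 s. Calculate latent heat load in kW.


Q_lat = m * h_fg / t
Q_lat = 1063 * 396 / 4131
Q_lat = 101.9 kW

101.9


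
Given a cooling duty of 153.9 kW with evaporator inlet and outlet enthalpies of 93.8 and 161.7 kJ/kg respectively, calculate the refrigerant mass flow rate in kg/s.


dh = 161.7 - 93.8 = 67.9 kJ/kg
m_dot = Q / dh = 153.9 / 67.9 = 2.2666 kg/s

2.2666


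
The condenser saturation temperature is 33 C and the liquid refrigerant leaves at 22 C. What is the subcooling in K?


Subcooling = T_cond - T_liquid
Subcooling = 33 - 22
Subcooling = 11 K

11


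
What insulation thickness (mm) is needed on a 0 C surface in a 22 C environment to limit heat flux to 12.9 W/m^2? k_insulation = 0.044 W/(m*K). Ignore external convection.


dT = 22 - (0) = 22 K
thickness = k * dT / q_max * 1000
thickness = 0.044 * 22 / 12.9 * 1000
thickness = 75.0 mm

75.0


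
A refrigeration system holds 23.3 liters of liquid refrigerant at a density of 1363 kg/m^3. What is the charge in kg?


Charge = V * rho / 1000
Charge = 23.3 * 1363 / 1000
Charge = 31.76 kg

31.76


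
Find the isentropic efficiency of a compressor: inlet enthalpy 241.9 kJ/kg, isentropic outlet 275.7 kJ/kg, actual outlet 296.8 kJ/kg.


dh_ideal = 275.7 - 241.9 = 33.8 kJ/kg
dh_actual = 296.8 - 241.9 = 54.9 kJ/kg
eta_s = dh_ideal / dh_actual = 33.8 / 54.9
eta_s = 0.6157

0.6157


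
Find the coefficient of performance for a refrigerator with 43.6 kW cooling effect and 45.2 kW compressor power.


COP = Q_evap / W
COP = 43.6 / 45.2
COP = 0.965

0.965


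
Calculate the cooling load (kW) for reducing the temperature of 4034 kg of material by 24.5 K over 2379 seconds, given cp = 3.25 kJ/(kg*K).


Q = m * cp * dT / t
Q = 4034 * 3.25 * 24.5 / 2379
Q = 135.018 kW

135.018


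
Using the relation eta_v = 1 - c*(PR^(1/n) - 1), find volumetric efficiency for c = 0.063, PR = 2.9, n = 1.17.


PR^(1/n) = 2.9^(1/1.17) = 2.48434533
eta_v = 1 - 0.063 * (2.48434533 - 1)
eta_v = 0.9065

0.9065


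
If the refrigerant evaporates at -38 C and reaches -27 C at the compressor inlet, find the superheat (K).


Superheat = T_suction - T_evap
Superheat = -27 - (-38)
Superheat = 11 K

11


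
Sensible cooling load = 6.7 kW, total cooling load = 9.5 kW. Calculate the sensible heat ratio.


SHR = Q_sensible / Q_total
SHR = 6.7 / 9.5
SHR = 0.705

0.705


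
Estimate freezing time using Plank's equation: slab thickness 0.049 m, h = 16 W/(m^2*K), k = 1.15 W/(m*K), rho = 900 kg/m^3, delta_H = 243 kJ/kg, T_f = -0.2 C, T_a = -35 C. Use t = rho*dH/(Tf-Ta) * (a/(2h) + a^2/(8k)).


dT = -0.2 - (-35) = 34.8 K
term1 = a/(2h) = 0.049/(2*16) = 0.00153125
term2 = a^2/(8k) = 0.049^2/(8*1.15) = 0.0002609782609
t = rho*dH*1000/dT * (term1 + term2)
t = 900*243*1000/34.8 * (0.00153125 + 0.0002609782609)
t = 11263 s

11263


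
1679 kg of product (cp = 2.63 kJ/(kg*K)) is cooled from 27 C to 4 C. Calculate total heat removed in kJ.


dT = 27 - (4) = 23 K
Q = m * cp * dT = 1679 * 2.63 * 23
Q = 101563 kJ

101563


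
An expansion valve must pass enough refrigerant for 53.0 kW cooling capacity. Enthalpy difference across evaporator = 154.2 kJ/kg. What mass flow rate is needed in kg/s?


m_dot = Q / dh
m_dot = 53.0 / 154.2
m_dot = 0.3437 kg/s

0.3437


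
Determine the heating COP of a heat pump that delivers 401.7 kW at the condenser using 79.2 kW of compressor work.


COP_hp = Q_cond / W
COP_hp = 401.7 / 79.2
COP_hp = 5.072

5.072


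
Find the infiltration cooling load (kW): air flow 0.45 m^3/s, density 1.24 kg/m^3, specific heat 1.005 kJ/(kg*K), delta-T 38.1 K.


Q = V_dot * rho * cp * dT
Q = 0.45 * 1.24 * 1.005 * 38.1
Q = 21.366 kW

21.366


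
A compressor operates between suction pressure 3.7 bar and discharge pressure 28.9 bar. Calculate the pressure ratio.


PR = P_high / P_low
PR = 28.9 / 3.7
PR = 7.811

7.811


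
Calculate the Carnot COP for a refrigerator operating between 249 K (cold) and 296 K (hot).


dT = 296 - 249 = 47 K
COP_carnot = T_cold / dT = 249 / 47
COP_carnot = 5.298

5.298


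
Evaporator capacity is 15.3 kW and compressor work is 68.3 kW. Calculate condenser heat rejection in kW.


Q_cond = Q_evap + W
Q_cond = 15.3 + 68.3
Q_cond = 83.6 kW

83.6


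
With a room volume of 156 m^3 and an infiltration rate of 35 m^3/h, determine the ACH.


ACH = flow / volume
ACH = 35 / 156
ACH = 0.224

0.224


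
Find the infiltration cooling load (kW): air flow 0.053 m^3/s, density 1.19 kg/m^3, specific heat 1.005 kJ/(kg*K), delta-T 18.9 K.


Q = V_dot * rho * cp * dT
Q = 0.053 * 1.19 * 1.005 * 18.9
Q = 1.198 kW

1.198


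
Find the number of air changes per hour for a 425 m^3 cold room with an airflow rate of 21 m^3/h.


ACH = flow / volume
ACH = 21 / 425
ACH = 0.049

0.049


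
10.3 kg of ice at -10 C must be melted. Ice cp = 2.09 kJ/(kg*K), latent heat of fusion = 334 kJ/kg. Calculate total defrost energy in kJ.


Sensible heat = cp * dT = 2.09 * 10 = 20.9 kJ/kg
Total per kg = 20.9 + 334 = 354.9 kJ/kg
Q = m * total = 10.3 * 354.9
Q = 3655.5 kJ

3655.5


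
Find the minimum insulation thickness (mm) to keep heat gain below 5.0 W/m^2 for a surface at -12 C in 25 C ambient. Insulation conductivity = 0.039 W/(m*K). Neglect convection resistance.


dT = 25 - (-12) = 37 K
thickness = k * dT / q_max * 1000
thickness = 0.039 * 37 / 5.0 * 1000
thickness = 288.6 mm

288.6


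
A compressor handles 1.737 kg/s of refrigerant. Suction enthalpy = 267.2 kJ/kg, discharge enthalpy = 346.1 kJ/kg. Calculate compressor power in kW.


dh = 346.1 - 267.2 = 78.9 kJ/kg
W = m_dot * dh = 1.737 * 78.9 = 137.05 kW

137.05


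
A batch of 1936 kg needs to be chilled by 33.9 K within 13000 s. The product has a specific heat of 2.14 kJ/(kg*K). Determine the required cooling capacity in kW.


Q = m * cp * dT / t
Q = 1936 * 2.14 * 33.9 / 13000
Q = 10.804 kW

10.804


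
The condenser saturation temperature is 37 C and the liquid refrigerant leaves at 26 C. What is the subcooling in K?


Subcooling = T_cond - T_liquid
Subcooling = 37 - 26
Subcooling = 11 K

11


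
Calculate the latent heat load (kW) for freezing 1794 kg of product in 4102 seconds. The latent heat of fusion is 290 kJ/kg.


Q_lat = m * h_fg / t
Q_lat = 1794 * 290 / 4102
Q_lat = 126.83 kW

126.83


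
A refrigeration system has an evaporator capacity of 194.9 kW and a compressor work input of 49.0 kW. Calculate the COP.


COP = Q_evap / W
COP = 194.9 / 49.0
COP = 3.978

3.978


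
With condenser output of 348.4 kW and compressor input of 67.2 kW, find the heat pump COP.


COP_hp = Q_cond / W
COP_hp = 348.4 / 67.2
COP_hp = 5.185

5.185


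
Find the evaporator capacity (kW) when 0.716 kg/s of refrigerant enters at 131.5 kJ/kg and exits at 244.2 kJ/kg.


dh = 244.2 - 131.5 = 112.7 kJ/kg
Q_evap = m_dot * dh = 0.716 * 112.7
Q_evap = 80.69 kW

80.69


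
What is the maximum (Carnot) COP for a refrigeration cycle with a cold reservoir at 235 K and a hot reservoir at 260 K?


dT = 260 - 235 = 25 K
COP_carnot = T_cold / dT = 235 / 25
COP_carnot = 9.4

9.4


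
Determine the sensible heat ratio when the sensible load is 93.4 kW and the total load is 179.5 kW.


SHR = Q_sensible / Q_total
SHR = 93.4 / 179.5
SHR = 0.52

0.52


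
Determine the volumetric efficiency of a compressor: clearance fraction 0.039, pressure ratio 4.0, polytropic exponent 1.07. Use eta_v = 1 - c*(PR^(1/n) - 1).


PR^(1/n) = 4.0^(1/1.07) = 3.65319529
eta_v = 1 - 0.039 * (3.65319529 - 1)
eta_v = 0.8965

0.8965


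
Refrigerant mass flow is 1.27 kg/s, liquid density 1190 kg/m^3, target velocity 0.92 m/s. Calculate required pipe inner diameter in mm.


A = m_dot / (rho * v) = 1.27 / (1190 * 0.92) = 0.001160029229 m^2
d = sqrt(4*A/pi) * 1000
d = 38.4 mm

38.4


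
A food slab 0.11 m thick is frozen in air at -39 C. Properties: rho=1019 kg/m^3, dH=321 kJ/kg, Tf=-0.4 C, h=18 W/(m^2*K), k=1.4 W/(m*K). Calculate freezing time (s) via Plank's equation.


dT = -0.4 - (-39) = 38.6 K
term1 = a/(2h) = 0.11/(2*18) = 0.003055555556
term2 = a^2/(8k) = 0.11^2/(8*1.4) = 0.001080357143
t = rho*dH*1000/dT * (term1 + term2)
t = 1019*321*1000/38.6 * (0.003055555556 + 0.001080357143)
t = 35048 s

35048


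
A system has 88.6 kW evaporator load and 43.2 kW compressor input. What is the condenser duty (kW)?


Q_cond = Q_evap + W
Q_cond = 88.6 + 43.2
Q_cond = 131.8 kW

131.8


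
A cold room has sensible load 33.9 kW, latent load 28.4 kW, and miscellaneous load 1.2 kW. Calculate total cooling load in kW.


Q_total = Q_s + Q_l + Q_misc
Q_total = 33.9 + 28.4 + 1.2
Q_total = 63.5 kW

63.5


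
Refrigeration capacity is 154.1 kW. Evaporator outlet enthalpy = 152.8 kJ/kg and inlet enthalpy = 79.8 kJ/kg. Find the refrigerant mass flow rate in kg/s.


dh = 152.8 - 79.8 = 73.0 kJ/kg
m_dot = Q / dh = 154.1 / 73.0 = 2.111 kg/s

2.111


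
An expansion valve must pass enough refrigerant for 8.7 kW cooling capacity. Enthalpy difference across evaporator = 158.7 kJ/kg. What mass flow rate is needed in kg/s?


m_dot = Q / dh
m_dot = 8.7 / 158.7
m_dot = 0.0548 kg/s

0.0548


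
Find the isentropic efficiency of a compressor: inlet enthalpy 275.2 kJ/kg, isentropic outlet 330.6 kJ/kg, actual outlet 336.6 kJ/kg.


dh_ideal = 330.6 - 275.2 = 55.4 kJ/kg
dh_actual = 336.6 - 275.2 = 61.4 kJ/kg
eta_s = dh_ideal / dh_actual = 55.4 / 61.4
eta_s = 0.9023

0.9023


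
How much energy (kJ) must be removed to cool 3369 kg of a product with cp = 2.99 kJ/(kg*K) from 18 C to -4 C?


dT = 18 - (-4) = 22 K
Q = m * cp * dT = 3369 * 2.99 * 22
Q = 221613 kJ

221613


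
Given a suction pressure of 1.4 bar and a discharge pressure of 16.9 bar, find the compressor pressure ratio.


PR = P_high / P_low
PR = 16.9 / 1.4
PR = 12.071

12.071


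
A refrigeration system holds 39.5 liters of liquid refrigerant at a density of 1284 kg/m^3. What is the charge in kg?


Charge = V * rho / 1000
Charge = 39.5 * 1284 / 1000
Charge = 50.72 kg

50.72


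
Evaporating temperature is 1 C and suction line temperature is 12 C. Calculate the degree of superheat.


Superheat = T_suction - T_evap
Superheat = 12 - (1)
Superheat = 11 K

11


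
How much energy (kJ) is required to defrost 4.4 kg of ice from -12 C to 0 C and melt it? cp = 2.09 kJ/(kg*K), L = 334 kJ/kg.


Sensible heat = cp * dT = 2.09 * 12 = 25.08 kJ/kg
Total per kg = 25.08 + 334 = 359.08 kJ/kg
Q = m * total = 4.4 * 359.08
Q = 1580.0 kJ

1580.0


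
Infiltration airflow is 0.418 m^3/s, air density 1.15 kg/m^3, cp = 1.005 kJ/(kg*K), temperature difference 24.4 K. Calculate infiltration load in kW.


Q = V_dot * rho * cp * dT
Q = 0.418 * 1.15 * 1.005 * 24.4
Q = 11.788 kW

11.788


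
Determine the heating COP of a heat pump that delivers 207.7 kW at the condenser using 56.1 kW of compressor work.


COP_hp = Q_cond / W
COP_hp = 207.7 / 56.1
COP_hp = 3.702

3.702


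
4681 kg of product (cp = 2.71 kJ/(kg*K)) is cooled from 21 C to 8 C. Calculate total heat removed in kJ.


dT = 21 - (8) = 13 K
Q = m * cp * dT = 4681 * 2.71 * 13
Q = 164912 kJ

164912


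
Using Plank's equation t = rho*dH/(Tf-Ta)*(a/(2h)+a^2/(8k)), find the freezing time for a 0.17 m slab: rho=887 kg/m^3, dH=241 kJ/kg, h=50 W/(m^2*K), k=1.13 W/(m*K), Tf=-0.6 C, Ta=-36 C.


dT = -0.6 - (-36) = 35.4 K
term1 = a/(2h) = 0.17/(2*50) = 0.0017
term2 = a^2/(8k) = 0.17^2/(8*1.13) = 0.003196902655
t = rho*dH*1000/dT * (term1 + term2)
t = 887*241*1000/35.4 * (0.0017 + 0.003196902655)
t = 29571 s

29571


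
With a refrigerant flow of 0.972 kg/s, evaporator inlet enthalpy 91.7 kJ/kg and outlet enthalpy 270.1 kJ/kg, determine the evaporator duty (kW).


dh = 270.1 - 91.7 = 178.4 kJ/kg
Q_evap = m_dot * dh = 0.972 * 178.4
Q_evap = 173.4 kW

173.4


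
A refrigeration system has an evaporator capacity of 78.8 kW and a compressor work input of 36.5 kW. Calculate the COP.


COP = Q_evap / W
COP = 78.8 / 36.5
COP = 2.159

2.159


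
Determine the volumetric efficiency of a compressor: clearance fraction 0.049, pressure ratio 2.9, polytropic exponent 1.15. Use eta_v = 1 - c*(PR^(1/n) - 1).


PR^(1/n) = 2.9^(1/1.15) = 2.52397597
eta_v = 1 - 0.049 * (2.52397597 - 1)
eta_v = 0.9253

0.9253


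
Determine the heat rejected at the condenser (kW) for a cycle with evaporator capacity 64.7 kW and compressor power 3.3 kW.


Q_cond = Q_evap + W
Q_cond = 64.7 + 3.3
Q_cond = 68.0 kW

68.0


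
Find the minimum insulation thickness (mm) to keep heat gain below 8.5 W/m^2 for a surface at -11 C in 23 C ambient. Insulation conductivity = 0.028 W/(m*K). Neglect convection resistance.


dT = 23 - (-11) = 34 K
thickness = k * dT / q_max * 1000
thickness = 0.028 * 34 / 8.5 * 1000
thickness = 112.0 mm

112.0


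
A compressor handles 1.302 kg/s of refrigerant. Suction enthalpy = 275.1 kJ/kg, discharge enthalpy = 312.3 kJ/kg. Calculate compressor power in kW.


dh = 312.3 - 275.1 = 37.2 kJ/kg
W = m_dot * dh = 1.302 * 37.2 = 48.43 kW

48.43


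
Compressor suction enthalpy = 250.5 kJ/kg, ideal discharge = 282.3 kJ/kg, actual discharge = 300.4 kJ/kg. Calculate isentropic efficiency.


dh_ideal = 282.3 - 250.5 = 31.8 kJ/kg
dh_actual = 300.4 - 250.5 = 49.9 kJ/kg
eta_s = dh_ideal / dh_actual = 31.8 / 49.9
eta_s = 0.6373

0.6373


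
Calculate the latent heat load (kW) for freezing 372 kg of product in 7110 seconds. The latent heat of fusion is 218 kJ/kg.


Q_lat = m * h_fg / t
Q_lat = 372 * 218 / 7110
Q_lat = 11.41 kW

11.41


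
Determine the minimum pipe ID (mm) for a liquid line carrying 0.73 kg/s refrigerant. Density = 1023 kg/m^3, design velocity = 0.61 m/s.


A = m_dot / (rho * v) = 0.73 / (1023 * 0.61) = 0.001169815554 m^2
d = sqrt(4*A/pi) * 1000
d = 38.6 mm

38.6


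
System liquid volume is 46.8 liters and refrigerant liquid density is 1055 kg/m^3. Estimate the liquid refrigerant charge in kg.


Charge = V * rho / 1000
Charge = 46.8 * 1055 / 1000
Charge = 49.37 kg

49.37


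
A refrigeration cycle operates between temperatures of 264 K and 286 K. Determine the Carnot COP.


dT = 286 - 264 = 22 K
COP_carnot = T_cold / dT = 264 / 22
COP_carnot = 12.0

12.0


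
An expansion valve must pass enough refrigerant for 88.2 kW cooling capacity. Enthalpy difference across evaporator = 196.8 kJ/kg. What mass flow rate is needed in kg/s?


m_dot = Q / dh
m_dot = 88.2 / 196.8
m_dot = 0.4482 kg/s

0.4482


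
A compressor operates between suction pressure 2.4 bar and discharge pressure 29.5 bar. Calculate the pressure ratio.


PR = P_high / P_low
PR = 29.5 / 2.4
PR = 12.292

12.292


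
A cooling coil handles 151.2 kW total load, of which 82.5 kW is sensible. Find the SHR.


SHR = Q_sensible / Q_total
SHR = 82.5 / 151.2
SHR = 0.546

0.546


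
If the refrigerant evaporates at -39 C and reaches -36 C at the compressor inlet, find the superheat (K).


Superheat = T_suction - T_evap
Superheat = -36 - (-39)
Superheat = 3 K

3


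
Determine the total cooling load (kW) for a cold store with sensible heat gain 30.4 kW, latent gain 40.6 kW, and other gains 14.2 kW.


Q_total = Q_s + Q_l + Q_misc
Q_total = 30.4 + 40.6 + 14.2
Q_total = 85.2 kW

85.2


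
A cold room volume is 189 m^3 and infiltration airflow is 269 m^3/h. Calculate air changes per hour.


ACH = flow / volume
ACH = 269 / 189
ACH = 1.423

1.423


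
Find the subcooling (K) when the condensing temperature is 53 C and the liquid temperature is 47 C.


Subcooling = T_cond - T_liquid
Subcooling = 53 - 47
Subcooling = 6 K

6


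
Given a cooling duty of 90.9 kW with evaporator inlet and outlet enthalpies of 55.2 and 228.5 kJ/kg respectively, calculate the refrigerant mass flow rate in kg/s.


dh = 228.5 - 55.2 = 173.3 kJ/kg
m_dot = Q / dh = 90.9 / 173.3 = 0.5245 kg/s

0.5245


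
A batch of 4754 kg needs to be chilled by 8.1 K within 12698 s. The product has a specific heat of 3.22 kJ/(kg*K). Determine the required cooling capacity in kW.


Q = m * cp * dT / t
Q = 4754 * 3.22 * 8.1 / 12698
Q = 9.765 kW

9.765


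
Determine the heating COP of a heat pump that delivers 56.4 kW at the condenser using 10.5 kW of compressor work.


COP_hp = Q_cond / W
COP_hp = 56.4 / 10.5
COP_hp = 5.371

5.371


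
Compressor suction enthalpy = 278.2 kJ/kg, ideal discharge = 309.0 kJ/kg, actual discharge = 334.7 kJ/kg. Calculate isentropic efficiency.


dh_ideal = 309.0 - 278.2 = 30.8 kJ/kg
dh_actual = 334.7 - 278.2 = 56.5 kJ/kg
eta_s = dh_ideal / dh_actual = 30.8 / 56.5
eta_s = 0.5451

0.5451


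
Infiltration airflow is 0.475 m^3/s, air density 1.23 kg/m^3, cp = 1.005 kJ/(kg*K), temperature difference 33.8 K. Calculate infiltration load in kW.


Q = V_dot * rho * cp * dT
Q = 0.475 * 1.23 * 1.005 * 33.8
Q = 19.846 kW

19.846


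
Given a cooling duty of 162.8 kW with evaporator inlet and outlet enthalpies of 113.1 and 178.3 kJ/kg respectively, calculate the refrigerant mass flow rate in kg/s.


dh = 178.3 - 113.1 = 65.2 kJ/kg
m_dot = Q / dh = 162.8 / 65.2 = 2.4969 kg/s

2.4969


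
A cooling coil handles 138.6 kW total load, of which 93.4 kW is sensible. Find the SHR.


SHR = Q_sensible / Q_total
SHR = 93.4 / 138.6
SHR = 0.674

0.674


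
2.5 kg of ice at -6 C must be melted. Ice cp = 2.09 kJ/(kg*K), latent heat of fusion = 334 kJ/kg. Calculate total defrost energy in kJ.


Sensible heat = cp * dT = 2.09 * 6 = 12.54 kJ/kg
Total per kg = 12.54 + 334 = 346.54 kJ/kg
Q = m * total = 2.5 * 346.54
Q = 866.4 kJ

866.4


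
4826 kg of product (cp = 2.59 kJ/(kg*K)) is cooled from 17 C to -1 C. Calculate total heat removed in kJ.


dT = 17 - (-1) = 18 K
Q = m * cp * dT = 4826 * 2.59 * 18
Q = 224988 kJ

224988


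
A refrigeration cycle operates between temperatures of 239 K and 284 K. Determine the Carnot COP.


dT = 284 - 239 = 45 K
COP_carnot = T_cold / dT = 239 / 45
COP_carnot = 5.311

5.311


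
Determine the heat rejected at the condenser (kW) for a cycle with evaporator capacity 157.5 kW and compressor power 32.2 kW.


Q_cond = Q_evap + W
Q_cond = 157.5 + 32.2
Q_cond = 189.7 kW

189.7


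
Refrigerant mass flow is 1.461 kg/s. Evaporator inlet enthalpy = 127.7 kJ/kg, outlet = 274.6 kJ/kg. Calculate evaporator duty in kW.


dh = 274.6 - 127.7 = 146.9 kJ/kg
Q_evap = m_dot * dh = 1.461 * 146.9
Q_evap = 214.62 kW

214.62


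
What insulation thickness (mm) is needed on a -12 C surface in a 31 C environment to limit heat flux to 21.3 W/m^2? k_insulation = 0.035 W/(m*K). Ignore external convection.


dT = 31 - (-12) = 43 K
thickness = k * dT / q_max * 1000
thickness = 0.035 * 43 / 21.3 * 1000
thickness = 70.7 mm

70.7


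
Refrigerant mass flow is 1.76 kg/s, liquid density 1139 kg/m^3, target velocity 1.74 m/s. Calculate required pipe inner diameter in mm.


A = m_dot / (rho * v) = 1.76 / (1139 * 1.74) = 0.0008880546557 m^2
d = sqrt(4*A/pi) * 1000
d = 33.6 mm

33.6


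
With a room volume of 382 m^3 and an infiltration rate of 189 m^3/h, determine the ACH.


ACH = flow / volume
ACH = 189 / 382
ACH = 0.495

0.495


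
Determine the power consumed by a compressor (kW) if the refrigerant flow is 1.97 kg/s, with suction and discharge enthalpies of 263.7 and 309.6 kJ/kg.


dh = 309.6 - 263.7 = 45.9 kJ/kg
W = m_dot * dh = 1.97 * 45.9 = 90.42 kW

90.42


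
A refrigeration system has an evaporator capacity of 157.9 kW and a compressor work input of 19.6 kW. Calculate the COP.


COP = Q_evap / W
COP = 157.9 / 19.6
COP = 8.056

8.056


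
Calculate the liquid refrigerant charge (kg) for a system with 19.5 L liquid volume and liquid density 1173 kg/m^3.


Charge = V * rho / 1000
Charge = 19.5 * 1173 / 1000
Charge = 22.87 kg

22.87


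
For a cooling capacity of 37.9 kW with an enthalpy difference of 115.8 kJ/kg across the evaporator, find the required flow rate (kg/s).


m_dot = Q / dh
m_dot = 37.9 / 115.8
m_dot = 0.3273 kg/s

0.3273


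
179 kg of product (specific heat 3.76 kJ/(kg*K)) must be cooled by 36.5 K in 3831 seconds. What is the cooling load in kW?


Q = m * cp * dT / t
Q = 179 * 3.76 * 36.5 / 3831
Q = 6.412 kW

6.412


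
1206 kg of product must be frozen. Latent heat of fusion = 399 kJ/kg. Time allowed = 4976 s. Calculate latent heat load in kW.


Q_lat = m * h_fg / t
Q_lat = 1206 * 399 / 4976
Q_lat = 96.7 kW

96.7


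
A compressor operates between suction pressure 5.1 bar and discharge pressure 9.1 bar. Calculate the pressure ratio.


PR = P_high / P_low
PR = 9.1 / 5.1
PR = 1.784

1.784


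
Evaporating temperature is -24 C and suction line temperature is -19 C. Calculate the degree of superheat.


Superheat = T_suction - T_evap
Superheat = -19 - (-24)
Superheat = 5 K

5


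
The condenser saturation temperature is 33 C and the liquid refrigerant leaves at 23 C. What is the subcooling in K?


Subcooling = T_cond - T_liquid
Subcooling = 33 - 23
Subcooling = 10 K

10


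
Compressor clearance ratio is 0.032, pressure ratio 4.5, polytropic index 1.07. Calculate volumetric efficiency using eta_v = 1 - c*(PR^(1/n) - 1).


PR^(1/n) = 4.5^(1/1.07) = 4.07829827
eta_v = 1 - 0.032 * (4.07829827 - 1)
eta_v = 0.9015

0.9015


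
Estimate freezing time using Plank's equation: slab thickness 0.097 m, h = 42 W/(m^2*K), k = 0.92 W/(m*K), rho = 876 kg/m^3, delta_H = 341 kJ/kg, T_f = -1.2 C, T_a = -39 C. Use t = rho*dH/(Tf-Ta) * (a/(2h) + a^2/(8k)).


dT = -1.2 - (-39) = 37.8 K
term1 = a/(2h) = 0.097/(2*42) = 0.001154761905
term2 = a^2/(8k) = 0.097^2/(8*0.92) = 0.001278396739
t = rho*dH*1000/dT * (term1 + term2)
t = 876*341*1000/37.8 * (0.001154761905 + 0.001278396739)
t = 19228 s

19228


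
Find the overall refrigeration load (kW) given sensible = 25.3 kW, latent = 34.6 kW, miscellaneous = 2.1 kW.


Q_total = Q_s + Q_l + Q_misc
Q_total = 25.3 + 34.6 + 2.1
Q_total = 62.0 kW

62.0


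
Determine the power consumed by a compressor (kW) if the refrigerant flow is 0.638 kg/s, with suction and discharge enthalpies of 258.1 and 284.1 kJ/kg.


dh = 284.1 - 258.1 = 26.0 kJ/kg
W = m_dot * dh = 0.638 * 26.0 = 16.59 kW

16.59


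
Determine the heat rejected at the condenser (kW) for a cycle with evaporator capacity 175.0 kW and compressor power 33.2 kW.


Q_cond = Q_evap + W
Q_cond = 175.0 + 33.2
Q_cond = 208.2 kW

208.2


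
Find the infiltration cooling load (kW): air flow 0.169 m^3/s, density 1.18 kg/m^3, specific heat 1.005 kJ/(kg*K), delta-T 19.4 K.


Q = V_dot * rho * cp * dT
Q = 0.169 * 1.18 * 1.005 * 19.4
Q = 3.888 kW

3.888


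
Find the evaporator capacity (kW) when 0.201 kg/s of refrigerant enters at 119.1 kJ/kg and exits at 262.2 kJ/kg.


dh = 262.2 - 119.1 = 143.1 kJ/kg
Q_evap = m_dot * dh = 0.201 * 143.1
Q_evap = 28.76 kW

28.76


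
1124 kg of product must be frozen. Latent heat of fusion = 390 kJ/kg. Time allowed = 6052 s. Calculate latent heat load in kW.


Q_lat = m * h_fg / t
Q_lat = 1124 * 390 / 6052
Q_lat = 72.43 kW

72.43


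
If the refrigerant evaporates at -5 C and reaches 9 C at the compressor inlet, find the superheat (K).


Superheat = T_suction - T_evap
Superheat = 9 - (-5)
Superheat = 14 K

14


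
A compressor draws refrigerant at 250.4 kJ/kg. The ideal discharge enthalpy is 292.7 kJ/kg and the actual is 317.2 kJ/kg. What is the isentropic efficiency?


dh_ideal = 292.7 - 250.4 = 42.3 kJ/kg
dh_actual = 317.2 - 250.4 = 66.8 kJ/kg
eta_s = dh_ideal / dh_actual = 42.3 / 66.8
eta_s = 0.6332

0.6332


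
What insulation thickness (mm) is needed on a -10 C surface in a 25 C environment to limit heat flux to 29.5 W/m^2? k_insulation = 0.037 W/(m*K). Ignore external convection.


dT = 25 - (-10) = 35 K
thickness = k * dT / q_max * 1000
thickness = 0.037 * 35 / 29.5 * 1000
thickness = 43.9 mm

43.9


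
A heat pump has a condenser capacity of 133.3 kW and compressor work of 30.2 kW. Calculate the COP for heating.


COP_hp = Q_cond / W
COP_hp = 133.3 / 30.2
COP_hp = 4.414

4.414


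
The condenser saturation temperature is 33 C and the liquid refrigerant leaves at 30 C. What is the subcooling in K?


Subcooling = T_cond - T_liquid
Subcooling = 33 - 30
Subcooling = 3 K

3


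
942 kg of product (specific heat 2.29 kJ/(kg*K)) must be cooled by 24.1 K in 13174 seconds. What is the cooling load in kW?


Q = m * cp * dT / t
Q = 942 * 2.29 * 24.1 / 13174
Q = 3.946 kW

3.946


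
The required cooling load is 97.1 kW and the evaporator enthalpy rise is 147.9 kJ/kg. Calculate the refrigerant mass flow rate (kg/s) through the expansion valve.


m_dot = Q / dh
m_dot = 97.1 / 147.9
m_dot = 0.6565 kg/s

0.6565


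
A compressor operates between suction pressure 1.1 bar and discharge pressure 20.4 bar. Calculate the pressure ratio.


PR = P_high / P_low
PR = 20.4 / 1.1
PR = 18.545

18.545


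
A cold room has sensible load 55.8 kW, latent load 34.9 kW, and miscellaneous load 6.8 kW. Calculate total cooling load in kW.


Q_total = Q_s + Q_l + Q_misc
Q_total = 55.8 + 34.9 + 6.8
Q_total = 97.5 kW

97.5


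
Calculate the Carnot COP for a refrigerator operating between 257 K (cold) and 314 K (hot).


dT = 314 - 257 = 57 K
COP_carnot = T_cold / dT = 257 / 57
COP_carnot = 4.509

4.509


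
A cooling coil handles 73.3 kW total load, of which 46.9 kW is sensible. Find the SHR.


SHR = Q_sensible / Q_total
SHR = 46.9 / 73.3
SHR = 0.64

0.64


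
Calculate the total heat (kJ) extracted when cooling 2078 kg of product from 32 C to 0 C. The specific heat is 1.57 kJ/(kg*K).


dT = 32 - (0) = 32 K
Q = m * cp * dT = 2078 * 1.57 * 32
Q = 104399 kJ

104399


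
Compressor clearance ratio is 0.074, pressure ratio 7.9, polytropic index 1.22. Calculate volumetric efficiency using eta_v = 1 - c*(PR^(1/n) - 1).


PR^(1/n) = 7.9^(1/1.22) = 5.44201721
eta_v = 1 - 0.074 * (5.44201721 - 1)
eta_v = 0.6713

0.6713


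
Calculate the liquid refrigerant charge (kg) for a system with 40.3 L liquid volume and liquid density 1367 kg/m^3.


Charge = V * rho / 1000
Charge = 40.3 * 1367 / 1000
Charge = 55.09 kg

55.09


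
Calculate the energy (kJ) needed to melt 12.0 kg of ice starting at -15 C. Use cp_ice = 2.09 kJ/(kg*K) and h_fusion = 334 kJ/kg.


Sensible heat = cp * dT = 2.09 * 15 = 31.35 kJ/kg
Total per kg = 31.35 + 334 = 365.35 kJ/kg
Q = m * total = 12.0 * 365.35
Q = 4384.2 kJ

4384.2


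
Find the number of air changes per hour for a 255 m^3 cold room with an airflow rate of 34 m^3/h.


ACH = flow / volume
ACH = 34 / 255
ACH = 0.133

0.133


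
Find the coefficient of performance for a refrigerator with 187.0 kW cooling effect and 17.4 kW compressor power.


COP = Q_evap / W
COP = 187.0 / 17.4
COP = 10.747

10.747


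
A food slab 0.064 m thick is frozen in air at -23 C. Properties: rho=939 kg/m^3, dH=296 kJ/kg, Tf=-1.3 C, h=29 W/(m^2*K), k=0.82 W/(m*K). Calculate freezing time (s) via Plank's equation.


dT = -1.3 - (-23) = 21.7 K
term1 = a/(2h) = 0.064/(2*29) = 0.001103448276
term2 = a^2/(8k) = 0.064^2/(8*0.82) = 0.0006243902439
t = rho*dH*1000/dT * (term1 + term2)
t = 939*296*1000/21.7 * (0.001103448276 + 0.0006243902439)
t = 22131 s

22131


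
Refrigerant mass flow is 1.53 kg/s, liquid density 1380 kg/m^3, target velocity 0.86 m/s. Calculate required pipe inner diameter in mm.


A = m_dot / (rho * v) = 1.53 / (1380 * 0.86) = 0.001289180991 m^2
d = sqrt(4*A/pi) * 1000
d = 40.5 mm

40.5


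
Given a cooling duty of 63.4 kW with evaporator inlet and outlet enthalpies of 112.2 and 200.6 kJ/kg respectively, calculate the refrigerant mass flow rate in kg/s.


dh = 200.6 - 112.2 = 88.4 kJ/kg
m_dot = Q / dh = 63.4 / 88.4 = 0.7172 kg/s

0.7172


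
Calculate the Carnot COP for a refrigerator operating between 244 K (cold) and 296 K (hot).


dT = 296 - 244 = 52 K
COP_carnot = T_cold / dT = 244 / 52
COP_carnot = 4.692

4.692


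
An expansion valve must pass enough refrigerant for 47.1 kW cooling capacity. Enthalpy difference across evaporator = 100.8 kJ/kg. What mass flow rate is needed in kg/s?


m_dot = Q / dh
m_dot = 47.1 / 100.8
m_dot = 0.4673 kg/s

0.4673


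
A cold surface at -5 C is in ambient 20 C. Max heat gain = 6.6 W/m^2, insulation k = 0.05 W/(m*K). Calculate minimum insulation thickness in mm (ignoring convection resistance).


dT = 20 - (-5) = 25 K
thickness = k * dT / q_max * 1000
thickness = 0.05 * 25 / 6.6 * 1000
thickness = 189.4 mm

189.4


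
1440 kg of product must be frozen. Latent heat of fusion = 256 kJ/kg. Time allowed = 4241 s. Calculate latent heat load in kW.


Q_lat = m * h_fg / t
Q_lat = 1440 * 256 / 4241
Q_lat = 86.92 kW

86.92


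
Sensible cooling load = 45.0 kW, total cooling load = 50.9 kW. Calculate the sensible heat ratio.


SHR = Q_sensible / Q_total
SHR = 45.0 / 50.9
SHR = 0.884

0.884


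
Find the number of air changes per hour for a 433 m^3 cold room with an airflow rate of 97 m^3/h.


ACH = flow / volume
ACH = 97 / 433
ACH = 0.224

0.224


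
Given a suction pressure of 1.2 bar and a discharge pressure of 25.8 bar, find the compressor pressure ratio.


PR = P_high / P_low
PR = 25.8 / 1.2
PR = 21.5

21.5


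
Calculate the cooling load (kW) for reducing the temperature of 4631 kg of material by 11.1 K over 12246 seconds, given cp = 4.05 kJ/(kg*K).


Q = m * cp * dT / t
Q = 4631 * 4.05 * 11.1 / 12246
Q = 17.0 kW

17.0


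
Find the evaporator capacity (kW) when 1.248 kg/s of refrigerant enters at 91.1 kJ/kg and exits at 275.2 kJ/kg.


dh = 275.2 - 91.1 = 184.1 kJ/kg
Q_evap = m_dot * dh = 1.248 * 184.1
Q_evap = 229.76 kW

229.76


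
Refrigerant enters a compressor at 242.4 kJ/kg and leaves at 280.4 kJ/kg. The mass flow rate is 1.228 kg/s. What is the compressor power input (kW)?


dh = 280.4 - 242.4 = 38.0 kJ/kg
W = m_dot * dh = 1.228 * 38.0 = 46.66 kW

46.66


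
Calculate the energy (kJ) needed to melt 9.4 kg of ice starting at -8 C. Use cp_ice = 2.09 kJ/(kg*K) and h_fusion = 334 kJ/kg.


Sensible heat = cp * dT = 2.09 * 8 = 16.72 kJ/kg
Total per kg = 16.72 + 334 = 350.72 kJ/kg
Q = m * total = 9.4 * 350.72
Q = 3296.8 kJ

3296.8


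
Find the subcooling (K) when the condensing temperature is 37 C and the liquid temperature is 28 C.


Subcooling = T_cond - T_liquid
Subcooling = 37 - 28
Subcooling = 9 K

9


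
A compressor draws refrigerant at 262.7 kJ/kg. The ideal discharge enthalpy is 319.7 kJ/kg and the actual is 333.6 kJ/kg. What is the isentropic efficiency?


dh_ideal = 319.7 - 262.7 = 57.0 kJ/kg
dh_actual = 333.6 - 262.7 = 70.9 kJ/kg
eta_s = dh_ideal / dh_actual = 57.0 / 70.9
eta_s = 0.8039

0.8039


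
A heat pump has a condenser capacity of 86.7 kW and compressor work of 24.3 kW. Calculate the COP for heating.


COP_hp = Q_cond / W
COP_hp = 86.7 / 24.3
COP_hp = 3.568

3.568


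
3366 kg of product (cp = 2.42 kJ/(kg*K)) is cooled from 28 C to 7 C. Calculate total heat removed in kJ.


dT = 28 - (7) = 21 K
Q = m * cp * dT = 3366 * 2.42 * 21
Q = 171060 kJ

171060


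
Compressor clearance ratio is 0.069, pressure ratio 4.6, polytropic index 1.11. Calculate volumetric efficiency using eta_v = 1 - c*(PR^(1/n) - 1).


PR^(1/n) = 4.6^(1/1.11) = 3.95438662
eta_v = 1 - 0.069 * (3.95438662 - 1)
eta_v = 0.7961

0.7961


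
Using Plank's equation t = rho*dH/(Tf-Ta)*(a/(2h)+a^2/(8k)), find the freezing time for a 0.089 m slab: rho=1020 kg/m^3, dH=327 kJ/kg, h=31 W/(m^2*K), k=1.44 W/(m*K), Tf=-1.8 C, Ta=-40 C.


dT = -1.8 - (-40) = 38.2 K
term1 = a/(2h) = 0.089/(2*31) = 0.001435483871
term2 = a^2/(8k) = 0.089^2/(8*1.44) = 0.0006875868056
t = rho*dH*1000/dT * (term1 + term2)
t = 1020*327*1000/38.2 * (0.001435483871 + 0.0006875868056)
t = 18537 s

18537


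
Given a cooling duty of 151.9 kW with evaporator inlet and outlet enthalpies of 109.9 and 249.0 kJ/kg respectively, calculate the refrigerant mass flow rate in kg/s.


dh = 249.0 - 109.9 = 139.1 kJ/kg
m_dot = Q / dh = 151.9 / 139.1 = 1.092 kg/s

1.092


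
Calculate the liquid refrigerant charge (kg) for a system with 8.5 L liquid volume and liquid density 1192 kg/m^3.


Charge = V * rho / 1000
Charge = 8.5 * 1192 / 1000
Charge = 10.13 kg

10.13


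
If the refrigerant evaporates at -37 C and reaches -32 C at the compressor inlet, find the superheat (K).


Superheat = T_suction - T_evap
Superheat = -32 - (-37)
Superheat = 5 K

5


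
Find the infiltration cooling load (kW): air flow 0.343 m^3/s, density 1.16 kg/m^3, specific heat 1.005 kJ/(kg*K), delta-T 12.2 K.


Q = V_dot * rho * cp * dT
Q = 0.343 * 1.16 * 1.005 * 12.2
Q = 4.878 kW

4.878


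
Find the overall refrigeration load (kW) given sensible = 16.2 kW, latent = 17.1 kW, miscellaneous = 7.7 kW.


Q_total = Q_s + Q_l + Q_misc
Q_total = 16.2 + 17.1 + 7.7
Q_total = 41.0 kW

41.0


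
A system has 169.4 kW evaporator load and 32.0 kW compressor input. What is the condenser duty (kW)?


Q_cond = Q_evap + W
Q_cond = 169.4 + 32.0
Q_cond = 201.4 kW

201.4


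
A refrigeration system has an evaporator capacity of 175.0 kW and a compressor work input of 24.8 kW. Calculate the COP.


COP = Q_evap / W
COP = 175.0 / 24.8
COP = 7.056

7.056


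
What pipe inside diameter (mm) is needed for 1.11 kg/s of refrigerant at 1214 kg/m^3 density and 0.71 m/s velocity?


A = m_dot / (rho * v) = 1.11 / (1214 * 0.71) = 0.001287792654 m^2
d = sqrt(4*A/pi) * 1000
d = 40.5 mm

40.5


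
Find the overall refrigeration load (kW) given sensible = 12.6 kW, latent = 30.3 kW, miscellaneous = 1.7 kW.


Q_total = Q_s + Q_l + Q_misc
Q_total = 12.6 + 30.3 + 1.7
Q_total = 44.6 kW

44.6


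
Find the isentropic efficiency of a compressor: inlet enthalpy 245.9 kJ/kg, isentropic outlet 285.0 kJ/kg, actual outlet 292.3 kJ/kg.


dh_ideal = 285.0 - 245.9 = 39.1 kJ/kg
dh_actual = 292.3 - 245.9 = 46.4 kJ/kg
eta_s = dh_ideal / dh_actual = 39.1 / 46.4
eta_s = 0.8427

0.8427


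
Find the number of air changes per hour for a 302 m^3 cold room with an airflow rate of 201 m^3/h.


ACH = flow / volume
ACH = 201 / 302
ACH = 0.666

0.666


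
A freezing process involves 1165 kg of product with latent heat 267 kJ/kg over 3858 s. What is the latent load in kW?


Q_lat = m * h_fg / t
Q_lat = 1165 * 267 / 3858
Q_lat = 80.63 kW

80.63


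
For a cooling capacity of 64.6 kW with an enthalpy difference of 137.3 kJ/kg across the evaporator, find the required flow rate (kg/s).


m_dot = Q / dh
m_dot = 64.6 / 137.3
m_dot = 0.4705 kg/s

0.4705


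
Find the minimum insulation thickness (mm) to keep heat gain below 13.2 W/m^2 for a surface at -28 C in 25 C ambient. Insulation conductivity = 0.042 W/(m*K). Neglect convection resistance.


dT = 25 - (-28) = 53 K
thickness = k * dT / q_max * 1000
thickness = 0.042 * 53 / 13.2 * 1000
thickness = 168.6 mm

168.6


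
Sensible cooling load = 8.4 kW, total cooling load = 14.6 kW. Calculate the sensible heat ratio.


SHR = Q_sensible / Q_total
SHR = 8.4 / 14.6
SHR = 0.575

0.575


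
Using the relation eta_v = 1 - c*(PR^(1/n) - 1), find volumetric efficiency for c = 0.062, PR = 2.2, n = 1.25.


PR^(1/n) = 2.2^(1/1.25) = 1.87904917
eta_v = 1 - 0.062 * (1.87904917 - 1)
eta_v = 0.9455

0.9455


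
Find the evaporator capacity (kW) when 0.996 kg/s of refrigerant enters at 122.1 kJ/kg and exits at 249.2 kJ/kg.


dh = 249.2 - 122.1 = 127.1 kJ/kg
Q_evap = m_dot * dh = 0.996 * 127.1
Q_evap = 126.59 kW

126.59


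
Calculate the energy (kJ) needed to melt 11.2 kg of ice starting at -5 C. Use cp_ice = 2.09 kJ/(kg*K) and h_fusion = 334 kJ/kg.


Sensible heat = cp * dT = 2.09 * 5 = 10.45 kJ/kg
Total per kg = 10.45 + 334 = 344.45 kJ/kg
Q = m * total = 11.2 * 344.45
Q = 3857.8 kJ

3857.8


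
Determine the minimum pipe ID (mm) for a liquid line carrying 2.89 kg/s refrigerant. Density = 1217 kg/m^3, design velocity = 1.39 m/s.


A = m_dot / (rho * v) = 2.89 / (1217 * 1.39) = 0.001708411414 m^2
d = sqrt(4*A/pi) * 1000
d = 46.6 mm

46.6


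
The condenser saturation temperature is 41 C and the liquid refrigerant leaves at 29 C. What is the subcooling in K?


Subcooling = T_cond - T_liquid
Subcooling = 41 - 29
Subcooling = 12 K

12


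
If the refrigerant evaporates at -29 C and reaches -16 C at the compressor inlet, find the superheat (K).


Superheat = T_suction - T_evap
Superheat = -16 - (-29)
Superheat = 13 K

13


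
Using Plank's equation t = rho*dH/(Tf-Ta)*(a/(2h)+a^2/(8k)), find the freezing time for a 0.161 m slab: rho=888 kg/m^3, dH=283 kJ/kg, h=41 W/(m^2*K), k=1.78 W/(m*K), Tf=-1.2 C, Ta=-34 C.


dT = -1.2 - (-34) = 32.8 K
term1 = a/(2h) = 0.161/(2*41) = 0.001963414634
term2 = a^2/(8k) = 0.161^2/(8*1.78) = 0.001820294944
t = rho*dH*1000/dT * (term1 + term2)
t = 888*283*1000/32.8 * (0.001963414634 + 0.001820294944)
t = 28990 s

28990


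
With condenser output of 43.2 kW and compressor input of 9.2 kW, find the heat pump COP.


COP_hp = Q_cond / W
COP_hp = 43.2 / 9.2
COP_hp = 4.696

4.696


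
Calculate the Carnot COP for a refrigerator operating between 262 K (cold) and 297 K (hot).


dT = 297 - 262 = 35 K
COP_carnot = T_cold / dT = 262 / 35
COP_carnot = 7.486

7.486


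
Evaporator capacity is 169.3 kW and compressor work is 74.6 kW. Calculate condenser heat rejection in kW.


Q_cond = Q_evap + W
Q_cond = 169.3 + 74.6
Q_cond = 243.9 kW

243.9


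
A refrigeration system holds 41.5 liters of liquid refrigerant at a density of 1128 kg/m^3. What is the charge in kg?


Charge = V * rho / 1000
Charge = 41.5 * 1128 / 1000
Charge = 46.81 kg

46.81


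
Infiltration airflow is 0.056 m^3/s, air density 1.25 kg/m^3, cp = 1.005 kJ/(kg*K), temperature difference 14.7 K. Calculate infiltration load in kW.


Q = V_dot * rho * cp * dT
Q = 0.056 * 1.25 * 1.005 * 14.7
Q = 1.034 kW

1.034


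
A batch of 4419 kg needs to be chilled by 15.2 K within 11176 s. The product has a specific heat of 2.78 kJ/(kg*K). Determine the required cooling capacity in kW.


Q = m * cp * dT / t
Q = 4419 * 2.78 * 15.2 / 11176
Q = 16.708 kW

16.708


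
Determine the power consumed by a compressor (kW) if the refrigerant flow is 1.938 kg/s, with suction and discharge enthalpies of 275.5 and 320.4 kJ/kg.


dh = 320.4 - 275.5 = 44.9 kJ/kg
W = m_dot * dh = 1.938 * 44.9 = 87.02 kW

87.02


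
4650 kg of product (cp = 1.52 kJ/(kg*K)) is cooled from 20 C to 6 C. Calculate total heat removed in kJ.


dT = 20 - (6) = 14 K
Q = m * cp * dT = 4650 * 1.52 * 14
Q = 98952 kJ

98952


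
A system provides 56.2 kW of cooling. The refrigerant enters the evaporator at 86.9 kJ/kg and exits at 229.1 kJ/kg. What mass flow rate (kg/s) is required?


dh = 229.1 - 86.9 = 142.2 kJ/kg
m_dot = Q / dh = 56.2 / 142.2 = 0.3952 kg/s

0.3952
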